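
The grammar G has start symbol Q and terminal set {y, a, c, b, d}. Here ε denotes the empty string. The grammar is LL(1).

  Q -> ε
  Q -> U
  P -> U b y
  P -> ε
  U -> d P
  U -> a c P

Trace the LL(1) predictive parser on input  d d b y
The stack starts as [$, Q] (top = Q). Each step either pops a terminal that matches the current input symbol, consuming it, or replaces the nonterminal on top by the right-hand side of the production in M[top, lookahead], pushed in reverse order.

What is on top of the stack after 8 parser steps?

     Stack      Input      Action
  1  $ Q        d d b y $  expand Q -> U
  2  $ U        d d b y $  expand U -> d P
  3  $ P d      d d b y $  match d
  4  $ P        d b y $    expand P -> U b y
  5  $ y b U    d b y $    expand U -> d P
  6  $ y b P d  d b y $    match d
  7  $ y b P    b y $      expand P -> ε
  8  $ y b      b y $      match b
Stack after step 8: $ y (top = y).

y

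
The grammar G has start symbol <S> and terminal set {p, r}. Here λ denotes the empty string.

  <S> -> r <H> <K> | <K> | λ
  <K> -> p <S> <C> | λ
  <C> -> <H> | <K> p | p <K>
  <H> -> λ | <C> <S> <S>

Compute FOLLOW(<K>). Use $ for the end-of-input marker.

{$, p, r}

FIRST(<K>): from <K>->p <S> <C> we get {p}; from <K>->λ we get {λ}. So FIRST(<K>) = {λ, p}.
FIRST(<S>): from <S>->r <H> <K> we get {r}; from <S>-><K> we get {λ, p}; from <S>->λ we get {λ}. So FIRST(<S>) = {λ, p, r}.
FIRST(<C>): from <C>-><H> we get {λ, p, r}; from <C>-><K> p we get {p}; from <C>->p <K> we get {p}. So FIRST(<C>) = {λ, p, r}.
FIRST(<H>): from <H>->λ we get {λ}; from <H>-><C> <S> <S> we get {λ, p, r}. So FIRST(<H>) = {λ, p, r}.
FOLLOW(<S>) includes $ since <S> is the start symbol.
FOLLOW(<S>): in <K>->p <S> <C>, <S> is followed by <C> with FIRST {λ, p, r}; in <K>->p <S> <C>, the suffix after <S> is nullable, so FOLLOW(<S>) ⊇ FOLLOW(<K>) = {$, p, r}; in <H>-><C> <S> <S> (occurrence 1), <S> is followed by <S> with FIRST {λ, p, r}; in <H>-><C> <S> <S> (occurrence 1), the suffix after <S> is nullable, so FOLLOW(<S>) ⊇ FOLLOW(<H>) = {$, p, r}; in <H>-><C> <S> <S> (occurrence 2), the suffix after <S> is empty, so FOLLOW(<S>) ⊇ FOLLOW(<H>) = {$, p, r}. Thus FOLLOW(<S>) = {$, p, r}.
FOLLOW(<K>): in <S>->r <H> <K>, the suffix after <K> is empty, so FOLLOW(<K>) ⊇ FOLLOW(<S>) = {$, p, r}; in <S>-><K>, the suffix after <K> is empty, so FOLLOW(<K>) ⊇ FOLLOW(<S>) = {$, p, r}; in <C>-><K> p, <K> is followed by p with FIRST {p}; in <C>->p <K>, the suffix after <K> is empty, so FOLLOW(<K>) ⊇ FOLLOW(<C>) = {$, p, r}. Thus FOLLOW(<K>) = {$, p, r}.
FOLLOW(<C>): in <K>->p <S> <C>, the suffix after <C> is empty, so FOLLOW(<C>) ⊇ FOLLOW(<K>) = {$, p, r}; in <H>-><C> <S> <S>, <C> is followed by <S> <S> with FIRST {λ, p, r}; in <H>-><C> <S> <S>, the suffix after <C> is nullable, so FOLLOW(<C>) ⊇ FOLLOW(<H>) = {$, p, r}. Thus FOLLOW(<C>) = {$, p, r}.
FOLLOW(<H>): in <S>->r <H> <K>, <H> is followed by <K> with FIRST {λ, p}; in <S>->r <H> <K>, the suffix after <H> is nullable, so FOLLOW(<H>) ⊇ FOLLOW(<S>) = {$, p, r}; in <C>-><H>, the suffix after <H> is empty, so FOLLOW(<H>) ⊇ FOLLOW(<C>) = {$, p, r}. Thus FOLLOW(<H>) = {$, p, r}.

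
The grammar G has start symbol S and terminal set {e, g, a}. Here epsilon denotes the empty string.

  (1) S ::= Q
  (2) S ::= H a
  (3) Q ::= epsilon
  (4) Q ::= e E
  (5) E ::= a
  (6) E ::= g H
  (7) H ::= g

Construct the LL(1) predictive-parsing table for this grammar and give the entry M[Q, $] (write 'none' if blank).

Q ::= epsilon

FIRST(Q) = {epsilon, e}
FIRST(E) = {a, g}
FIRST(H) = {g}
FIRST(S) = {epsilon, e, g}  (via Q, H a)
FOLLOW(S) includes $ since S is the start symbol.
FOLLOW(S): S appears on no right-hand side. Thus FOLLOW(S) = {$}.
FOLLOW(Q): in S::=Q, the suffix after Q is empty, so FOLLOW(Q) ⊇ FOLLOW(S) = {$}. Thus FOLLOW(Q) = {$}.
For Q ::= epsilon: FIRST(epsilon) = {epsilon}, so it goes in M[Q, t] for t ∈ {}; since epsilon ∈ FIRST, also for every t ∈ FOLLOW(Q) = {$}.
For Q ::= e E: FIRST(e E) = {e}, so it goes in M[Q, t] for t ∈ {e}.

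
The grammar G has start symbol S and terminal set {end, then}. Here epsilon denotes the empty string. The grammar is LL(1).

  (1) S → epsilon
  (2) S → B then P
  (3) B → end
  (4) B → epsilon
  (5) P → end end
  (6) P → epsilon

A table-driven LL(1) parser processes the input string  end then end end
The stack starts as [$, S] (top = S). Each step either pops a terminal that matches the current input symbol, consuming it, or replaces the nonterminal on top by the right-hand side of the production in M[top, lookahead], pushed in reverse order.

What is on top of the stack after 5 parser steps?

end

     Stack         Input               Action
  1  $ S           end then end end $  expand S → B then P
  2  $ P then B    end then end end $  expand B → end
  3  $ P then end  end then end end $  match end
  4  $ P then      then end end $      match then
  5  $ P           end end $           expand P → end end
Stack after step 5: $ end end (top = end).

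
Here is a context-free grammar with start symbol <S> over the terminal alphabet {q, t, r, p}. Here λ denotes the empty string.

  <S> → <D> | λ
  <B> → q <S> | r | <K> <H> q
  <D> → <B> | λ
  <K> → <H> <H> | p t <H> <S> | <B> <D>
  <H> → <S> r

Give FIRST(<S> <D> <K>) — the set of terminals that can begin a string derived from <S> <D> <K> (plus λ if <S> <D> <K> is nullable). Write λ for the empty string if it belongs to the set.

{p, q, r}

FIRST(<S>) = {λ, p, q, r}  (via <D>)
FIRST(<H>) = {p, q, r}  (via <S> r)
FIRST(<B>) = {p, q, r}  (via <K> <H> q)
FIRST(<D>) = {λ, p, q, r}  (via <B>)
FIRST(<K>) = {p, q, r}  (via <H> <H>, <B> <D>)
FIRST(<S> <D> <K>): take FIRST of each symbol in turn, carrying on past any symbol whose FIRST contains λ; result {p, q, r}.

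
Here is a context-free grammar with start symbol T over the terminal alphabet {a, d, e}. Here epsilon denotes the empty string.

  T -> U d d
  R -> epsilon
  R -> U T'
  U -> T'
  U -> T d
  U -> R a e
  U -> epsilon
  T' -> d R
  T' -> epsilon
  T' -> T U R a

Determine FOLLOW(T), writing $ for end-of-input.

FIRST(T) = {a, d}  (via U d d)
FIRST(T') = {epsilon, a, d}  (via T U R a)
FIRST(R) = {epsilon, a, d}  (via U T')
FIRST(U) = {epsilon, a, d}  (via T', T d, R a e)
FOLLOW(T) includes $ since T is the start symbol.
FOLLOW(T): in U->T d, T is followed by d with FIRST {d}; in T'->T U R a, T is followed by U R a with FIRST {a, d}. Thus FOLLOW(T) = {$, a, d}.
FOLLOW(R): in U->R a e, R is followed by a e with FIRST {a}; in T'->d R, the suffix after R is empty, so FOLLOW(R) ⊇ FOLLOW(T') = {a, d}; in T'->T U R a, R is followed by a with FIRST {a}. Thus FOLLOW(R) = {a, d}.
FOLLOW(U): in T->U d d, U is followed by d d with FIRST {d}; in R->U T', U is followed by T' with FIRST {epsilon, a, d}; in R->U T', the suffix after U is nullable, so FOLLOW(U) ⊇ FOLLOW(R) = {a, d}; in T'->T U R a, U is followed by R a with FIRST {a, d}. Thus FOLLOW(U) = {a, d}.
FOLLOW(T'): in R->U T', the suffix after T' is empty, so FOLLOW(T') ⊇ FOLLOW(R) = {a, d}; in U->T', the suffix after T' is empty, so FOLLOW(T') ⊇ FOLLOW(U) = {a, d}. Thus FOLLOW(T') = {a, d}.

{$, a, d}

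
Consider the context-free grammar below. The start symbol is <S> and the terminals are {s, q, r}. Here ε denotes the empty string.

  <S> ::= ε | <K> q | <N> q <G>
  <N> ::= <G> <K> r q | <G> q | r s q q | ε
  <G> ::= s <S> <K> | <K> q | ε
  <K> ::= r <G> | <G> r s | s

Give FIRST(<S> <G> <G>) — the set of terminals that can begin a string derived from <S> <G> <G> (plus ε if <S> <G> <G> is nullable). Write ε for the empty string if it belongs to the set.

FIRST(<S>): from <S>::=ε we get {ε}; from <S>::=<K> q we get {r, s}; from <S>::=<N> q <G> we get {q, r, s}. So FIRST(<S>) = {ε, q, r, s}.
FIRST(<N>): from <N>::=<G> <K> r q we get {r, s}; from <N>::=<G> q we get {q, r, s}; from <N>::=r s q q we get {r}; from <N>::=ε we get {ε}. So FIRST(<N>) = {ε, q, r, s}.
FIRST(<G>): from <G>::=s <S> <K> we get {s}; from <G>::=<K> q we get {r, s}; from <G>::=ε we get {ε}. So FIRST(<G>) = {ε, r, s}.
FIRST(<K>): from <K>::=r <G> we get {r}; from <K>::=<G> r s we get {r, s}; from <K>::=s we get {s}. So FIRST(<K>) = {r, s}.
FIRST(<S> <G> <G>): take FIRST of each symbol in turn, carrying on past any symbol whose FIRST contains ε; result {ε, q, r, s}.

{ε, q, r, s}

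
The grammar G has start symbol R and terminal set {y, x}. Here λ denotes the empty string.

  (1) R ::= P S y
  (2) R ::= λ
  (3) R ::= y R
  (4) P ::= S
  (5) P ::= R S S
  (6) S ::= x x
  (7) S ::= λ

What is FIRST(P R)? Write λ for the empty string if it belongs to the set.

FIRST(S) = {λ, x}
FIRST(R) = {λ, x, y}  (via P S y)
FIRST(P) = {λ, x, y}  (via S, R S S)
FIRST(P R): take FIRST of each symbol in turn, carrying on past any symbol whose FIRST contains λ; result {λ, x, y}.

{λ, x, y}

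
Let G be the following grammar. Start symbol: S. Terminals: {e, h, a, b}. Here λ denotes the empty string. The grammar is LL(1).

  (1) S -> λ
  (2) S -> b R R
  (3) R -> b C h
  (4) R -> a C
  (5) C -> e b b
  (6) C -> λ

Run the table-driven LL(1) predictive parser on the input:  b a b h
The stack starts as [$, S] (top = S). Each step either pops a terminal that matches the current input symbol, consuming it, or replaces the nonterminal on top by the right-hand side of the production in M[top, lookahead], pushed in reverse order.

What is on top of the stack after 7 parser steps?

step 1: stack=$ S  input=b a b h $  — expand S -> b R R
step 2: stack=$ R R b  input=b a b h $  — match b
step 3: stack=$ R R  input=a b h $  — expand R -> a C
step 4: stack=$ R C a  input=a b h $  — match a
step 5: stack=$ R C  input=b h $  — expand C -> λ
step 6: stack=$ R  input=b h $  — expand R -> b C h
step 7: stack=$ h C b  input=b h $  — match b
Stack after step 7: $ h C (top = C).

C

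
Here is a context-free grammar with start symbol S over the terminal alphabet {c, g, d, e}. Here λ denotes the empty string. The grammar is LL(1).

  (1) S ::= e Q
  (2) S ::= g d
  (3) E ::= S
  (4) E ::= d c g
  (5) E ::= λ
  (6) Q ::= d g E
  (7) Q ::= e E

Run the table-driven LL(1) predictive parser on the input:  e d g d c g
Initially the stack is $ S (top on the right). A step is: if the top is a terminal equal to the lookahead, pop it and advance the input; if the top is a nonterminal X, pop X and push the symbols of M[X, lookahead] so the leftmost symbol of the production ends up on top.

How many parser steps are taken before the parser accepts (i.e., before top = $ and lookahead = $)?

9

step 1: stack=$ S  input=e d g d c g $  — expand S ::= e Q
step 2: stack=$ Q e  input=e d g d c g $  — match e
step 3: stack=$ Q  input=d g d c g $  — expand Q ::= d g E
step 4: stack=$ E g d  input=d g d c g $  — match d
step 5: stack=$ E g  input=g d c g $  — match g
step 6: stack=$ E  input=d c g $  — expand E ::= d c g
step 7: stack=$ g c d  input=d c g $  — match d
step 8: stack=$ g c  input=c g $  — match c
step 9: stack=$ g  input=g $  — match g
Accept reached after 9 steps.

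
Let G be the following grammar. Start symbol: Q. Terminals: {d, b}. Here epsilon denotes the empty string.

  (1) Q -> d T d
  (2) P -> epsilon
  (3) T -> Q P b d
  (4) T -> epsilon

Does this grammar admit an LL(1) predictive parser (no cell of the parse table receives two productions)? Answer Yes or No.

No

FIRST(Q) = {d}
FIRST(P) = {epsilon}
FIRST(T) = {epsilon, d}
FOLLOW(Q) = {$, b}
FOLLOW(P) = {b}
FOLLOW(T) = {d}
Cell M[T, d] receives both T -> Q P b d and T -> epsilon — the grammar is not LL(1).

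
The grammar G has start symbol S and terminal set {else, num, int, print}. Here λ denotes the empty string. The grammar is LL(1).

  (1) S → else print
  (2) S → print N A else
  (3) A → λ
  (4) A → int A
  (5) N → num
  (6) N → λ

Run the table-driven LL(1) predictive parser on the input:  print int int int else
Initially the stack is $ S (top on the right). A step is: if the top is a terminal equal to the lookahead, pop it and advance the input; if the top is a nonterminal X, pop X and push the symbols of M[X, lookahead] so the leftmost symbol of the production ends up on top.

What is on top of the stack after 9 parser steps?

A

step 1: stack=$ S  input=print int int int else $  — expand S → print N A else
step 2: stack=$ else A N print  input=print int int int else $  — match print
step 3: stack=$ else A N  input=int int int else $  — expand N → λ
step 4: stack=$ else A  input=int int int else $  — expand A → int A
step 5: stack=$ else A int  input=int int int else $  — match int
step 6: stack=$ else A  input=int int else $  — expand A → int A
step 7: stack=$ else A int  input=int int else $  — match int
step 8: stack=$ else A  input=int else $  — expand A → int A
step 9: stack=$ else A int  input=int else $  — match int
Stack after step 9: $ else A (top = A).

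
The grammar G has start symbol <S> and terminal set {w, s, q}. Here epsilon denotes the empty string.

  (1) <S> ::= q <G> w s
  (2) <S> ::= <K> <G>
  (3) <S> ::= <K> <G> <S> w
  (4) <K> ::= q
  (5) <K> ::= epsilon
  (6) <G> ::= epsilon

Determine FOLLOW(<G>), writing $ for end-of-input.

FIRST(<K>): from <K>::=q we get {q}; from <K>::=epsilon we get {epsilon}. So FIRST(<K>) = {epsilon, q}.
FIRST(<G>): from <G>::=epsilon we get {epsilon}. So FIRST(<G>) = {epsilon}.
FIRST(<S>): from <S>::=q <G> w s we get {q}; from <S>::=<K> <G> we get {epsilon, q}; from <S>::=<K> <G> <S> w we get {q, w}. So FIRST(<S>) = {epsilon, q, w}.
FOLLOW(<S>) includes $ since <S> is the start symbol.
FOLLOW(<S>): in <S>::=<K> <G> <S> w, <S> is followed by w with FIRST {w}. Thus FOLLOW(<S>) = {$, w}.
FOLLOW(<K>): in <S>::=<K> <G>, <K> is followed by <G> with FIRST {epsilon}; in <S>::=<K> <G>, the suffix after <K> is nullable, so FOLLOW(<K>) ⊇ FOLLOW(<S>) = {$, w}; in <S>::=<K> <G> <S> w, <K> is followed by <G> <S> w with FIRST {q, w}. Thus FOLLOW(<K>) = {$, q, w}.
FOLLOW(<G>): in <S>::=q <G> w s, <G> is followed by w s with FIRST {w}; in <S>::=<K> <G>, the suffix after <G> is empty, so FOLLOW(<G>) ⊇ FOLLOW(<S>) = {$, w}; in <S>::=<K> <G> <S> w, <G> is followed by <S> w with FIRST {q, w}. Thus FOLLOW(<G>) = {$, q, w}.

{$, q, w}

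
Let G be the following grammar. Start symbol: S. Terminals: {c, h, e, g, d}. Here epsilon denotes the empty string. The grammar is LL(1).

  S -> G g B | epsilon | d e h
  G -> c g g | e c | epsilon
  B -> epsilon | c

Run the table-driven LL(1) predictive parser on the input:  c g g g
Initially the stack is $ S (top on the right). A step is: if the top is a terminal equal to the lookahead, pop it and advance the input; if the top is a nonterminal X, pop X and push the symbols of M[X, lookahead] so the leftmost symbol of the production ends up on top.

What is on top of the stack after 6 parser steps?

B

     Stack        Input      Action
  1  $ S          c g g g $  expand S -> G g B
  2  $ B g G      c g g g $  expand G -> c g g
  3  $ B g g g c  c g g g $  match c
  4  $ B g g g    g g g $    match g
  5  $ B g g      g g $      match g
  6  $ B g        g $        match g
Stack after step 6: $ B (top = B).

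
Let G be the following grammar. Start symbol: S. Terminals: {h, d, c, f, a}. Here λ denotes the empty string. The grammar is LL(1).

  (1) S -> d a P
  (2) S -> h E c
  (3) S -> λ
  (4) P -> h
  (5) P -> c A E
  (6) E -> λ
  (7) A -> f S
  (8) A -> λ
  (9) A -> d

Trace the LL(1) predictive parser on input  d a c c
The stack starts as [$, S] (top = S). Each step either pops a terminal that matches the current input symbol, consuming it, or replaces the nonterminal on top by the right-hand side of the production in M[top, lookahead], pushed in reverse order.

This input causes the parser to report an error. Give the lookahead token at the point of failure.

step 1: stack=$ S  input=d a c c $  — expand S -> d a P
step 2: stack=$ P a d  input=d a c c $  — match d
step 3: stack=$ P a  input=a c c $  — match a
step 4: stack=$ P  input=c c $  — expand P -> c A E
step 5: stack=$ E A c  input=c c $  — match c
step 6: stack=$ E A  input=c $  — error: M[A, c] is empty

c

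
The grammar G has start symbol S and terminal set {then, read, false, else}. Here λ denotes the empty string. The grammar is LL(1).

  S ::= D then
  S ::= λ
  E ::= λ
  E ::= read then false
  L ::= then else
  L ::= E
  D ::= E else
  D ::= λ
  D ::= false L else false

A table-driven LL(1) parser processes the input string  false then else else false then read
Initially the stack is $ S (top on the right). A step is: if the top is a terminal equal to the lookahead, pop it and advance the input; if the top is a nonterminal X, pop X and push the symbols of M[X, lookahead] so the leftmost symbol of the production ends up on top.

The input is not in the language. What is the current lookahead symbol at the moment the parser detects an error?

      Stack                        Input                                   Action
   1  $ S                          false then else else false then read $  expand S ::= D then
   2  $ then D                     false then else else false then read $  expand D ::= false L else false
   3  $ then false else L false    false then else else false then read $  match false
   4  $ then false else L          then else else false then read $        expand L ::= then else
   5  $ then false else else then  then else else false then read $        match then
   6  $ then false else else       else else false then read $             match else
   7  $ then false else            else false then read $                  match else
   8  $ then false                 false then read $                       match false
   9  $ then                       then read $                             match then
  10  $                            read $                                  error: stack empty but input remains

read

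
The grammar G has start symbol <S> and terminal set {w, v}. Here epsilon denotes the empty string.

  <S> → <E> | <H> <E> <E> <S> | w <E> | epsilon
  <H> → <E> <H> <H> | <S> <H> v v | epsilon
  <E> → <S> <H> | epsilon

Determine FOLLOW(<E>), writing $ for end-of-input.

{$, v, w}

FIRST(<S>) = {epsilon, v, w}  (via <E>, <H> <E> <E> <S>)
FIRST(<H>) = {epsilon, v, w}  (via <E> <H> <H>, <S> <H> v v)
FIRST(<E>) = {epsilon, v, w}  (via <S> <H>)
FOLLOW(<S>) includes $ since <S> is the start symbol.
FOLLOW(<S>): in <S>→<H> <E> <E> <S>, the suffix after <S> is empty (adds nothing new); in <H>→<S> <H> v v, <S> is followed by <H> v v with FIRST {v, w}; in <E>→<S> <H>, <S> is followed by <H> with FIRST {epsilon, v, w}; in <E>→<S> <H>, the suffix after <S> is nullable, so FOLLOW(<S>) ⊇ FOLLOW(<E>) = {$, v, w}. Thus FOLLOW(<S>) = {$, v, w}.
FOLLOW(<H>): in <S>→<H> <E> <E> <S>, <H> is followed by <E> <E> <S> with FIRST {epsilon, v, w}; in <S>→<H> <E> <E> <S>, the suffix after <H> is nullable, so FOLLOW(<H>) ⊇ FOLLOW(<S>) = {$, v, w}; in <H>→<E> <H> <H> (occurrence 1), <H> is followed by <H> with FIRST {epsilon, v, w}; in <H>→<E> <H> <H> (occurrence 1), the suffix after <H> is nullable (adds nothing new); in <H>→<E> <H> <H> (occurrence 2), the suffix after <H> is empty (adds nothing new); in <H>→<S> <H> v v, <H> is followed by v v with FIRST {v}; in <E>→<S> <H>, the suffix after <H> is empty, so FOLLOW(<H>) ⊇ FOLLOW(<E>) = {$, v, w}. Thus FOLLOW(<H>) = {$, v, w}.
FOLLOW(<E>): in <S>→<E>, the suffix after <E> is empty, so FOLLOW(<E>) ⊇ FOLLOW(<S>) = {$, v, w}; in <S>→<H> <E> <E> <S> (occurrence 1), <E> is followed by <E> <S> with FIRST {epsilon, v, w}; in <S>→<H> <E> <E> <S> (occurrence 1), the suffix after <E> is nullable, so FOLLOW(<E>) ⊇ FOLLOW(<S>) = {$, v, w}; in <S>→<H> <E> <E> <S> (occurrence 2), <E> is followed by <S> with FIRST {epsilon, v, w}; in <S>→<H> <E> <E> <S> (occurrence 2), the suffix after <E> is nullable, so FOLLOW(<E>) ⊇ FOLLOW(<S>) = {$, v, w}; in <S>→w <E>, the suffix after <E> is empty, so FOLLOW(<E>) ⊇ FOLLOW(<S>) = {$, v, w}; in <H>→<E> <H> <H>, <E> is followed by <H> <H> with FIRST {epsilon, v, w}; in <H>→<E> <H> <H>, the suffix after <E> is nullable, so FOLLOW(<E>) ⊇ FOLLOW(<H>) = {$, v, w}. Thus FOLLOW(<E>) = {$, v, w}.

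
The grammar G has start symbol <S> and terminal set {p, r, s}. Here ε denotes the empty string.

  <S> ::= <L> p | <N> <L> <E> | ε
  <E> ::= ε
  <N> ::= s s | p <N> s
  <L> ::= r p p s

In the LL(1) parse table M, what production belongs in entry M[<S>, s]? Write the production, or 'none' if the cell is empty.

<S> ::= <N> <L> <E>

FIRST(<E>) = {ε}
FIRST(<N>) = {p, s}
FIRST(<L>) = {r}
FIRST(<S>) = {ε, p, r, s}  (via <L> p, <N> <L> <E>)
FOLLOW(<S>) includes $ since <S> is the start symbol.
FOLLOW(<S>): <S> appears on no right-hand side. Thus FOLLOW(<S>) = {$}.
For <S> ::= <L> p: FIRST(<L> p) = {r}, so it goes in M[<S>, t] for t ∈ {r}.
For <S> ::= <N> <L> <E>: FIRST(<N> <L> <E>) = {p, s}, so it goes in M[<S>, t] for t ∈ {p, s}.
For <S> ::= ε: FIRST(ε) = {ε}, so it goes in M[<S>, t] for t ∈ {}; since ε ∈ FIRST, also for every t ∈ FOLLOW(<S>) = {$}.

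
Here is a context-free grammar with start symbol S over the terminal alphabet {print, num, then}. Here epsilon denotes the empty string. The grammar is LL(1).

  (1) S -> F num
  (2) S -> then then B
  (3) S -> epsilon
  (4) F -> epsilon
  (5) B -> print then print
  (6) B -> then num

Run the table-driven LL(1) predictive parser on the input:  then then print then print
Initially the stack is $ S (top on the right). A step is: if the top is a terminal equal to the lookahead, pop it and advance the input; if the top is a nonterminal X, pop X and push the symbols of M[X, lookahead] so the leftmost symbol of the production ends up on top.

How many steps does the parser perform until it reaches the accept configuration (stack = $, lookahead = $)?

     Stack               Input                         Action
  1  $ S                 then then print then print $  expand S -> then then B
  2  $ B then then       then then print then print $  match then
  3  $ B then            then print then print $       match then
  4  $ B                 print then print $            expand B -> print then print
  5  $ print then print  print then print $            match print
  6  $ print then        then print $                  match then
  7  $ print             print $                       match print
Accept reached after 7 steps.

7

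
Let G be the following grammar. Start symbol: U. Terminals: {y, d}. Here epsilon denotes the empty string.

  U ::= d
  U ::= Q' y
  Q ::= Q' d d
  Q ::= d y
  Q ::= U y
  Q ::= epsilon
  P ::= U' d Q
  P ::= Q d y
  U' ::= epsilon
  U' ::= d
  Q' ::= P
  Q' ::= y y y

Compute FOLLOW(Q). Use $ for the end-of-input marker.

{d, y}

FIRST(U'): from U'::=epsilon we get {epsilon}; from U'::=d we get {d}. So FIRST(U') = {epsilon, d}.
FIRST(U): from U::=d we get {d}; from U::=Q' y we get {d, y}. So FIRST(U) = {d, y}.
FIRST(Q): from Q::=Q' d d we get {d, y}; from Q::=d y we get {d}; from Q::=U y we get {d, y}; from Q::=epsilon we get {epsilon}. So FIRST(Q) = {epsilon, d, y}.
FIRST(P): from P::=U' d Q we get {d}; from P::=Q d y we get {d, y}. So FIRST(P) = {d, y}.
FIRST(Q'): from Q'::=P we get {d, y}; from Q'::=y y y we get {y}. So FIRST(Q') = {d, y}.
FOLLOW(U) includes $ since U is the start symbol.
FOLLOW(U): in Q::=U y, U is followed by y with FIRST {y}. Thus FOLLOW(U) = {$, y}.
FOLLOW(U'): in P::=U' d Q, U' is followed by d Q with FIRST {d}. Thus FOLLOW(U') = {d}.
FOLLOW(Q'): in U::=Q' y, Q' is followed by y with FIRST {y}; in Q::=Q' d d, Q' is followed by d d with FIRST {d}. Thus FOLLOW(Q') = {d, y}.
FOLLOW(P): in Q'::=P, the suffix after P is empty, so FOLLOW(P) ⊇ FOLLOW(Q') = {d, y}. Thus FOLLOW(P) = {d, y}.
FOLLOW(Q): in P::=U' d Q, the suffix after Q is empty, so FOLLOW(Q) ⊇ FOLLOW(P) = {d, y}; in P::=Q d y, Q is followed by d y with FIRST {d}. Thus FOLLOW(Q) = {d, y}.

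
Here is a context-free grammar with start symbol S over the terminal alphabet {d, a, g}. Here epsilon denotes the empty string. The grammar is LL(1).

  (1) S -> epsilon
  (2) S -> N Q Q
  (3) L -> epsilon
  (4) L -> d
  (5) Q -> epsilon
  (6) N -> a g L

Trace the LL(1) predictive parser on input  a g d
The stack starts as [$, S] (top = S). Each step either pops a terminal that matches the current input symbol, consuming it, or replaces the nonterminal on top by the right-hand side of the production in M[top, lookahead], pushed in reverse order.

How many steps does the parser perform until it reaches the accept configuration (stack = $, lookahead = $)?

8

     Stack        Input    Action
  1  $ S          a g d $  expand S -> N Q Q
  2  $ Q Q N      a g d $  expand N -> a g L
  3  $ Q Q L g a  a g d $  match a
  4  $ Q Q L g    g d $    match g
  5  $ Q Q L      d $      expand L -> d
  6  $ Q Q d      d $      match d
  7  $ Q Q        $        expand Q -> epsilon
  8  $ Q          $        expand Q -> epsilon
Accept reached after 8 steps.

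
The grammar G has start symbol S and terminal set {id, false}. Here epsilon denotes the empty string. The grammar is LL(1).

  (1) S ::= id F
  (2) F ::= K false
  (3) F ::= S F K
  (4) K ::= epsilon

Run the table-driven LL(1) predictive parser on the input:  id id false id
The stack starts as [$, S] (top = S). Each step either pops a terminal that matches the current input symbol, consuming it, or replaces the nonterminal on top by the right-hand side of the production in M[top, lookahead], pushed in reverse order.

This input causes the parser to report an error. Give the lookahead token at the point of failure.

$

step 1: stack=$ S  input=id id false id $  — expand S ::= id F
step 2: stack=$ F id  input=id id false id $  — match id
step 3: stack=$ F  input=id false id $  — expand F ::= S F K
step 4: stack=$ K F S  input=id false id $  — expand S ::= id F
step 5: stack=$ K F F id  input=id false id $  — match id
step 6: stack=$ K F F  input=false id $  — expand F ::= K false
step 7: stack=$ K F false K  input=false id $  — expand K ::= epsilon
step 8: stack=$ K F false  input=false id $  — match false
step 9: stack=$ K F  input=id $  — expand F ::= S F K
step 10: stack=$ K K F S  input=id $  — expand S ::= id F
step 11: stack=$ K K F F id  input=id $  — match id
step 12: stack=$ K K F F  input=$  — error: M[F, $] is empty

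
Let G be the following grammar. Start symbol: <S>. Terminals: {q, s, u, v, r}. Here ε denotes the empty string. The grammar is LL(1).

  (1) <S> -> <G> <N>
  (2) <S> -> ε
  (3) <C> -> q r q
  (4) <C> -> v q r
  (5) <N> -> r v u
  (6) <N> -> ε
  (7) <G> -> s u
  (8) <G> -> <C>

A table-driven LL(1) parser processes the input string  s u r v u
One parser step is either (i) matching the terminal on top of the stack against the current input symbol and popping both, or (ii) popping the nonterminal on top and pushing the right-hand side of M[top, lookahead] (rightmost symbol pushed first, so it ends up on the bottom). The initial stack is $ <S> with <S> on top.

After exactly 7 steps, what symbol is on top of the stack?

u

step 1: stack=$ <S>  input=s u r v u $  — expand <S> -> <G> <N>
step 2: stack=$ <N> <G>  input=s u r v u $  — expand <G> -> s u
step 3: stack=$ <N> u s  input=s u r v u $  — match s
step 4: stack=$ <N> u  input=u r v u $  — match u
step 5: stack=$ <N>  input=r v u $  — expand <N> -> r v u
step 6: stack=$ u v r  input=r v u $  — match r
step 7: stack=$ u v  input=v u $  — match v
Stack after step 7: $ u (top = u).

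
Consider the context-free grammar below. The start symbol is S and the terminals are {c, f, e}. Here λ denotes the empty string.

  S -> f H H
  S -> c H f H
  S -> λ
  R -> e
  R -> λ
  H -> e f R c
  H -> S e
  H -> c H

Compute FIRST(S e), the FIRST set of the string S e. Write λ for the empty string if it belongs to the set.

{c, e, f}

FIRST(S): from S->f H H we get {f}; from S->c H f H we get {c}; from S->λ we get {λ}. So FIRST(S) = {λ, c, f}.
FIRST(R): from R->e we get {e}; from R->λ we get {λ}. So FIRST(R) = {λ, e}.
FIRST(H): from H->e f R c we get {e}; from H->S e we get {c, e, f}; from H->c H we get {c}. So FIRST(H) = {c, e, f}.
FIRST(S e): take FIRST of each symbol in turn, carrying on past any symbol whose FIRST contains λ; result {c, e, f}.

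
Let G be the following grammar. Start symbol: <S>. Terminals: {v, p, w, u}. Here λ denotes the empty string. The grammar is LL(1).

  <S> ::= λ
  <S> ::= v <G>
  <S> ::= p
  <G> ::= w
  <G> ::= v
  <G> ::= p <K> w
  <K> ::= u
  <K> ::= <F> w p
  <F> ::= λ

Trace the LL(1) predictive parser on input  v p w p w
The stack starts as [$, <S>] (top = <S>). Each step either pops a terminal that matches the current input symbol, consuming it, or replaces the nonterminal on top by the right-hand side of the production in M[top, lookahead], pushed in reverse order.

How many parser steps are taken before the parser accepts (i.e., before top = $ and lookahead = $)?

9

     Stack        Input        Action
  1  $ <S>        v p w p w $  expand <S> ::= v <G>
  2  $ <G> v      v p w p w $  match v
  3  $ <G>        p w p w $    expand <G> ::= p <K> w
  4  $ w <K> p    p w p w $    match p
  5  $ w <K>      w p w $      expand <K> ::= <F> w p
  6  $ w p w <F>  w p w $      expand <F> ::= λ
  7  $ w p w      w p w $      match w
  8  $ w p        p w $        match p
  9  $ w          w $          match w
Accept reached after 9 steps.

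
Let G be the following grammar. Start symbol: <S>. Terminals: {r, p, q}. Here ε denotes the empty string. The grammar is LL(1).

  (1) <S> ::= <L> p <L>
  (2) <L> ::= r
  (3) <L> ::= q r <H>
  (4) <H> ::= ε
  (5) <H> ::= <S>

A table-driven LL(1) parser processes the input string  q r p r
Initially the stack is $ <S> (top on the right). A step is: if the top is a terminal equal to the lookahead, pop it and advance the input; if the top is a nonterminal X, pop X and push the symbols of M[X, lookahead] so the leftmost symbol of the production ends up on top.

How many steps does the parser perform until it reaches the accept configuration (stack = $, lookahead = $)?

8

step 1: stack=$ <S>  input=q r p r $  — expand <S> ::= <L> p <L>
step 2: stack=$ <L> p <L>  input=q r p r $  — expand <L> ::= q r <H>
step 3: stack=$ <L> p <H> r q  input=q r p r $  — match q
step 4: stack=$ <L> p <H> r  input=r p r $  — match r
step 5: stack=$ <L> p <H>  input=p r $  — expand <H> ::= ε
step 6: stack=$ <L> p  input=p r $  — match p
step 7: stack=$ <L>  input=r $  — expand <L> ::= r
step 8: stack=$ r  input=r $  — match r
Accept reached after 8 steps.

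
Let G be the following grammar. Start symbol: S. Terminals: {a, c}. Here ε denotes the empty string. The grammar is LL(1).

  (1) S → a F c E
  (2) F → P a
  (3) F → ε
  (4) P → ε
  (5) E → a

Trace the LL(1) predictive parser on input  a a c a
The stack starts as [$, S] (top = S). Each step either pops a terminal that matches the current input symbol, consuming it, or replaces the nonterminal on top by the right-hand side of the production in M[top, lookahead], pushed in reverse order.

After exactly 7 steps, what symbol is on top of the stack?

     Stack      Input      Action
  1  $ S        a a c a $  expand S → a F c E
  2  $ E c F a  a a c a $  match a
  3  $ E c F    a c a $    expand F → P a
  4  $ E c a P  a c a $    expand P → ε
  5  $ E c a    a c a $    match a
  6  $ E c      c a $      match c
  7  $ E        a $        expand E → a
Stack after step 7: $ a (top = a).

a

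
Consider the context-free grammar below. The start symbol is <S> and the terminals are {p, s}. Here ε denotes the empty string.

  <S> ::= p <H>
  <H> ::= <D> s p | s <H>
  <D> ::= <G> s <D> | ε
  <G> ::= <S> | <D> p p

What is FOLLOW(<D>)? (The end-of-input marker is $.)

{p, s}

FIRST(<S>) = {p}
FIRST(<H>) = {p, s}  (via <D> s p)
FIRST(<D>) = {ε, p}  (via <G> s <D>)
FIRST(<G>) = {p}  (via <S>, <D> p p)
FOLLOW(<S>) includes $ since <S> is the start symbol.
FOLLOW(<D>): in <H>::=<D> s p, <D> is followed by s p with FIRST {s}; in <D>::=<G> s <D>, the suffix after <D> is empty (adds nothing new); in <G>::=<D> p p, <D> is followed by p p with FIRST {p}. Thus FOLLOW(<D>) = {p, s}.
FOLLOW(<G>): in <D>::=<G> s <D>, <G> is followed by s <D> with FIRST {s}. Thus FOLLOW(<G>) = {s}.
FOLLOW(<S>): in <G>::=<S>, the suffix after <S> is empty, so FOLLOW(<S>) ⊇ FOLLOW(<G>) = {s}. Thus FOLLOW(<S>) = {$, s}.
FOLLOW(<H>): in <S>::=p <H>, the suffix after <H> is empty, so FOLLOW(<H>) ⊇ FOLLOW(<S>) = {$, s}; in <H>::=s <H>, the suffix after <H> is empty (adds nothing new). Thus FOLLOW(<H>) = {$, s}.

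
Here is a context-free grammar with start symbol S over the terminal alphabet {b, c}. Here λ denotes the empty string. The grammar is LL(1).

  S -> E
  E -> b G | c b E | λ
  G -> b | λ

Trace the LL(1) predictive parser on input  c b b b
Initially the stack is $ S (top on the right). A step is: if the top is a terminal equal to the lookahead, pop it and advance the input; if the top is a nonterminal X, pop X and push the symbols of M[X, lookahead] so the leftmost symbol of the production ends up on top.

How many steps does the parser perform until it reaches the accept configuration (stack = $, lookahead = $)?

8

step 1: stack=$ S  input=c b b b $  — expand S -> E
step 2: stack=$ E  input=c b b b $  — expand E -> c b E
step 3: stack=$ E b c  input=c b b b $  — match c
step 4: stack=$ E b  input=b b b $  — match b
step 5: stack=$ E  input=b b $  — expand E -> b G
step 6: stack=$ G b  input=b b $  — match b
step 7: stack=$ G  input=b $  — expand G -> b
step 8: stack=$ b  input=b $  — match b
Accept reached after 8 steps.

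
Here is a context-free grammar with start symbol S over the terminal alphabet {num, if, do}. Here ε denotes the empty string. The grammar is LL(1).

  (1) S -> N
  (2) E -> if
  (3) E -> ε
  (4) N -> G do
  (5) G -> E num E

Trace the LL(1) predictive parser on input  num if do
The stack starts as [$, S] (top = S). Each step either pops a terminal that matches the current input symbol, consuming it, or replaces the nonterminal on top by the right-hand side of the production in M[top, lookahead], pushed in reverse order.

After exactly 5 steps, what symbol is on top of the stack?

E

step 1: stack=$ S  input=num if do $  — expand S -> N
step 2: stack=$ N  input=num if do $  — expand N -> G do
step 3: stack=$ do G  input=num if do $  — expand G -> E num E
step 4: stack=$ do E num E  input=num if do $  — expand E -> ε
step 5: stack=$ do E num  input=num if do $  — match num
Stack after step 5: $ do E (top = E).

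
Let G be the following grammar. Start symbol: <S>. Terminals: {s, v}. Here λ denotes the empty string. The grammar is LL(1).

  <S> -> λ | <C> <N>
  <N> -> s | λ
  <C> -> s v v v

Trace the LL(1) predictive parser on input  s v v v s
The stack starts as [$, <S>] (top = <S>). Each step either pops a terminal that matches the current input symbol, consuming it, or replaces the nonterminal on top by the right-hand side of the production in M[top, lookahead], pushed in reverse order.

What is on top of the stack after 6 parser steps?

<N>

step 1: stack=$ <S>  input=s v v v s $  — expand <S> -> <C> <N>
step 2: stack=$ <N> <C>  input=s v v v s $  — expand <C> -> s v v v
step 3: stack=$ <N> v v v s  input=s v v v s $  — match s
step 4: stack=$ <N> v v v  input=v v v s $  — match v
step 5: stack=$ <N> v v  input=v v s $  — match v
step 6: stack=$ <N> v  input=v s $  — match v
Stack after step 6: $ <N> (top = <N>).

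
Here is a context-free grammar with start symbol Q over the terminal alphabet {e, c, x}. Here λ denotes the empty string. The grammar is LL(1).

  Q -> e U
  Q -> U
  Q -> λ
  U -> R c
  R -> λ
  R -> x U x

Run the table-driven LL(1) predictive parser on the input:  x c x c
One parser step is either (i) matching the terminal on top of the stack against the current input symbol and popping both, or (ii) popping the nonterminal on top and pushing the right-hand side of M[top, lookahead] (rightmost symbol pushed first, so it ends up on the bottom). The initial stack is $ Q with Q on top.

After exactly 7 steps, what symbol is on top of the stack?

step 1: stack=$ Q  input=x c x c $  — expand Q -> U
step 2: stack=$ U  input=x c x c $  — expand U -> R c
step 3: stack=$ c R  input=x c x c $  — expand R -> x U x
step 4: stack=$ c x U x  input=x c x c $  — match x
step 5: stack=$ c x U  input=c x c $  — expand U -> R c
step 6: stack=$ c x c R  input=c x c $  — expand R -> λ
step 7: stack=$ c x c  input=c x c $  — match c
Stack after step 7: $ c x (top = x).

x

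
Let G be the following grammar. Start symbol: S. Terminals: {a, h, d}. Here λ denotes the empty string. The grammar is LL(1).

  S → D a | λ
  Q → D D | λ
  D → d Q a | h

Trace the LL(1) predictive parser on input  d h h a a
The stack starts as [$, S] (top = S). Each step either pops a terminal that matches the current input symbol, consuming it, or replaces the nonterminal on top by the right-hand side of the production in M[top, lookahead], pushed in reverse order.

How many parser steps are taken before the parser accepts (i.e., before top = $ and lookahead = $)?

step 1: stack=$ S  input=d h h a a $  — expand S → D a
step 2: stack=$ a D  input=d h h a a $  — expand D → d Q a
step 3: stack=$ a a Q d  input=d h h a a $  — match d
step 4: stack=$ a a Q  input=h h a a $  — expand Q → D D
step 5: stack=$ a a D D  input=h h a a $  — expand D → h
step 6: stack=$ a a D h  input=h h a a $  — match h
step 7: stack=$ a a D  input=h a a $  — expand D → h
step 8: stack=$ a a h  input=h a a $  — match h
step 9: stack=$ a a  input=a a $  — match a
step 10: stack=$ a  input=a $  — match a
Accept reached after 10 steps.

10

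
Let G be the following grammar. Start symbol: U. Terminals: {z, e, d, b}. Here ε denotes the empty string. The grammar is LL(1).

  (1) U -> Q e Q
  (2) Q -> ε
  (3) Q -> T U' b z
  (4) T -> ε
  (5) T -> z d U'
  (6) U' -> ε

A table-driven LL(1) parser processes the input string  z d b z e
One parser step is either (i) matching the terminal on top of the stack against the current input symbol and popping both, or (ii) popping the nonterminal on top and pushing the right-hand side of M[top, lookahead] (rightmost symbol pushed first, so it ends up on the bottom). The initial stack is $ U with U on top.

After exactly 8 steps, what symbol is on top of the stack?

     Stack                Input        Action
  1  $ U                  z d b z e $  expand U -> Q e Q
  2  $ Q e Q              z d b z e $  expand Q -> T U' b z
  3  $ Q e z b U' T       z d b z e $  expand T -> z d U'
  4  $ Q e z b U' U' d z  z d b z e $  match z
  5  $ Q e z b U' U' d    d b z e $    match d
  6  $ Q e z b U' U'      b z e $      expand U' -> ε
  7  $ Q e z b U'         b z e $      expand U' -> ε
  8  $ Q e z b            b z e $      match b
Stack after step 8: $ Q e z (top = z).

z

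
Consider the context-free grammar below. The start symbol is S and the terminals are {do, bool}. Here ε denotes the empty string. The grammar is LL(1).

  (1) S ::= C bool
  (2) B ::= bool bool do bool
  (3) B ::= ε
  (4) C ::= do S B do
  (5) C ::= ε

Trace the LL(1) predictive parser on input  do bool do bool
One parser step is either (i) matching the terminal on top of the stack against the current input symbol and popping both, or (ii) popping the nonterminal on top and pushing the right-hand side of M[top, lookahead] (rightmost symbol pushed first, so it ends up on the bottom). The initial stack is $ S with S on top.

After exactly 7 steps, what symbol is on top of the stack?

     Stack               Input              Action
  1  $ S                 do bool do bool $  expand S ::= C bool
  2  $ bool C            do bool do bool $  expand C ::= do S B do
  3  $ bool do B S do    do bool do bool $  match do
  4  $ bool do B S       bool do bool $     expand S ::= C bool
  5  $ bool do B bool C  bool do bool $     expand C ::= ε
  6  $ bool do B bool    bool do bool $     match bool
  7  $ bool do B         do bool $          expand B ::= ε
Stack after step 7: $ bool do (top = do).

do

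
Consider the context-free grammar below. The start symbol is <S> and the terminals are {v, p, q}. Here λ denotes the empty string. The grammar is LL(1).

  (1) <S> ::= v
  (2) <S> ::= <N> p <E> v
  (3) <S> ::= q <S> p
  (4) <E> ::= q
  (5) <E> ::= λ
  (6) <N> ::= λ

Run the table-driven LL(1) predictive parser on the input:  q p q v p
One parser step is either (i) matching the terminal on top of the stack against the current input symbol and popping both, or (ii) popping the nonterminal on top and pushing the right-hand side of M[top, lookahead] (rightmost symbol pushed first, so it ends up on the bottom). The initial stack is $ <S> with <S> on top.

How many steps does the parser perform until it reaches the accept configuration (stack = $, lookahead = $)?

9

     Stack            Input        Action
  1  $ <S>            q p q v p $  expand <S> ::= q <S> p
  2  $ p <S> q        q p q v p $  match q
  3  $ p <S>          p q v p $    expand <S> ::= <N> p <E> v
  4  $ p v <E> p <N>  p q v p $    expand <N> ::= λ
  5  $ p v <E> p      p q v p $    match p
  6  $ p v <E>        q v p $      expand <E> ::= q
  7  $ p v q          q v p $      match q
  8  $ p v            v p $        match v
  9  $ p              p $          match p
Accept reached after 9 steps.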